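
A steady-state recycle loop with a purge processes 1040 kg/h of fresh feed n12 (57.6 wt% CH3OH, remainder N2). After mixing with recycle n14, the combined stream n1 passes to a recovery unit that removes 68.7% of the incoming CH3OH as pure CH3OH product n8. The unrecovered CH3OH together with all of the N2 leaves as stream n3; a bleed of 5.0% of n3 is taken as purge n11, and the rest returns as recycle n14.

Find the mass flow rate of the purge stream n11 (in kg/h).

454.3 kg/h

N2 enters only via n12 and leaves only via the purge: 1040×0.424 = 0.050×(N2 in n3), and the recovery unit passes all N2, so N2 in n1 = N2 in n3 = 8819.2 kg/h.
CH3OH in n1: m_A = 1040×0.576 + (1−0.050)·(1−0.687)·m_A, so m_A = 599.04/0.7026 = 852.54 kg/h.
n3 = (1−0.687)×852.54 + 8819.2 = 9086 kg/h.
Purge n11 = 0.050×9086 = 454.3 kg/h.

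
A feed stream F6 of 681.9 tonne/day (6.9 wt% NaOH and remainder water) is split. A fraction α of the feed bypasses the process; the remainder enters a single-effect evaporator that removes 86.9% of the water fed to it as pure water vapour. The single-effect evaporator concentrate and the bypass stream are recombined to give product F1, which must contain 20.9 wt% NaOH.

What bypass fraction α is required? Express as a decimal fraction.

0.172

All 681.9×0.069 = 47.051 tonne/day of NaOH reaches F1, so F1 = 47.051/0.209 = 225.12 tonne/day and vapour = 456.78 tonne/day.
The evaporator receives (1−α)·681.9 of feed at 0.931 water and removes 0.869 of that water:
0.869×0.931×(1−α)×681.9 = 456.78
(1−α) = 456.78/551.68 = 0.8280;  α = 0.1720.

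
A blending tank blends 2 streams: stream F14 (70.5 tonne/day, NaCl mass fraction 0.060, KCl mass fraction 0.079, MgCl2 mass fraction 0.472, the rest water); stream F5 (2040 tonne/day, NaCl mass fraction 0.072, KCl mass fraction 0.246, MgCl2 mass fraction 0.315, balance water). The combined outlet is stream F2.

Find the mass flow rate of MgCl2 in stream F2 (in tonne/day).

MgCl2 out = MgCl2 in = 70.5×0.472 + 2040×0.315 = 675.88 tonne/day.

675.9 tonne/day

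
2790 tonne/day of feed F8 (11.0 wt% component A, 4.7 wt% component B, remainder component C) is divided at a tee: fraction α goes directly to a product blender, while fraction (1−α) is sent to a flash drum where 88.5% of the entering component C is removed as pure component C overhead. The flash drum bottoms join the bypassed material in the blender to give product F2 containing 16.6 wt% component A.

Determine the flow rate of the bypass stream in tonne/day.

All 2790×0.110 = 306.9 tonne/day of component A reaches F2, so F2 = 306.9/0.166 = 1848.8 tonne/day and vapour = 941.2 tonne/day.
The evaporator receives (1−α)·2790 of feed at 0.843 component C and removes 0.885 of that component C:
0.885×0.843×(1−α)×2790 = 941.2
(1−α) = 941.2/2081.5 = 0.4522;  α = 0.5478.
Bypass flow = 0.5478×2790 = 1528.4 tonne/day.

1528 tonne/day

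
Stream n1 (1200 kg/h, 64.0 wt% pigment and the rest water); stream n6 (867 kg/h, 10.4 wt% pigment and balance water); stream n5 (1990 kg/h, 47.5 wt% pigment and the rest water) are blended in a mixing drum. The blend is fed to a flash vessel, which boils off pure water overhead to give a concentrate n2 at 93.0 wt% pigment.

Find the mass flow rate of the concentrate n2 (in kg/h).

pigment entering = 1200×0.640 + 867×0.104 + 1990×0.475 = 1803.4 kg/h.
All pigment reports to n2, so n2 = 1803.4/0.930 = 1939.2 kg/h.

1939 kg/h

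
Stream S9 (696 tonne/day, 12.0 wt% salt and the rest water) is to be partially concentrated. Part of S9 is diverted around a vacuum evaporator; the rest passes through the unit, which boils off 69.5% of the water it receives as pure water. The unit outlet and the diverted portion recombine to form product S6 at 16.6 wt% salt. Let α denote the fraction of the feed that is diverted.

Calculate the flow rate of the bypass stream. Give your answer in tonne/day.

380.7 tonne/day

All 696×0.120 = 83.52 tonne/day of salt reaches S6, so S6 = 83.52/0.166 = 503.13 tonne/day and vapour = 192.87 tonne/day.
The evaporator receives (1−α)·696 of feed at 0.880 water and removes 0.695 of that water:
0.695×0.880×(1−α)×696 = 192.87
(1−α) = 192.87/425.67 = 0.4531;  α = 0.5469.
Bypass flow = 0.5469×696 = 380.65 tonne/day.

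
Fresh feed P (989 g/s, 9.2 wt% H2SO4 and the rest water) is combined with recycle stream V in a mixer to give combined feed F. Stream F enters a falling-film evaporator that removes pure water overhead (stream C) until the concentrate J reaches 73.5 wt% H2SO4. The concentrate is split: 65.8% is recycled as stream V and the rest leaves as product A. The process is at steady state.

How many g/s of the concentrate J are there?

Overall H2SO4 balance (none leaves overhead): H2SO4 in fresh feed = H2SO4 in product, i.e. 989×0.092 = (1−0.658)·J·0.735.
J = 90.988/(0.735×0.342) = 361.97 g/s.

362 g/s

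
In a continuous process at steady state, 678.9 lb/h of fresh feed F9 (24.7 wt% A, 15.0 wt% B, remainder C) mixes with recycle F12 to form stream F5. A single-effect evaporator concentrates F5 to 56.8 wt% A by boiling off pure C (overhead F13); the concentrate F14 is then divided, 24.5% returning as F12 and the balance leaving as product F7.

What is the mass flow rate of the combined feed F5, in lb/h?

Overall A balance (none leaves overhead): A in fresh feed = A in product, i.e. 678.9×0.247 = (1−0.245)·F14·0.568.
F14 = 167.69/(0.568×0.755) = 391.03 lb/h.
Recycle F12 = 0.245×391.03 = 95.802 lb/h.
Combined feed F5 = 678.9 + 95.802 = 774.7 lb/h.

774.7 lb/h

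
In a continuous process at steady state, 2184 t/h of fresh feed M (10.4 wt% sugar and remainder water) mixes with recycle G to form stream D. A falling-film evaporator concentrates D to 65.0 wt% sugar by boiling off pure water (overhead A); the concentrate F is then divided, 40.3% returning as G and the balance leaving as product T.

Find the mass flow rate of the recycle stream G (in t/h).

235.9 t/h

Overall sugar balance (none leaves overhead): sugar in fresh feed = sugar in product, i.e. 2184×0.104 = (1−0.403)·F·0.650.
F = 227.14/(0.650×0.597) = 585.33 t/h.
Recycle G = 0.403×585.33 = 235.89 t/h.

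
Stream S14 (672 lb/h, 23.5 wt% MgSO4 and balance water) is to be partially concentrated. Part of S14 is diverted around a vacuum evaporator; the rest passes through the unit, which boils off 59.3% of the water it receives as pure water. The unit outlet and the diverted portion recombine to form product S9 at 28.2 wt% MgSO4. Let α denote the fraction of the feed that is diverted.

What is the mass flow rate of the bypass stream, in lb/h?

425.1 lb/h

All 672×0.235 = 157.92 lb/h of MgSO4 reaches S9, so S9 = 157.92/0.282 = 560 lb/h and vapour = 112 lb/h.
The evaporator receives (1−α)·672 of feed at 0.765 water and removes 0.593 of that water:
0.593×0.765×(1−α)×672 = 112
(1−α) = 112/304.85 = 0.3674;  α = 0.6326.
Bypass flow = 0.6326×672 = 425.11 lb/h.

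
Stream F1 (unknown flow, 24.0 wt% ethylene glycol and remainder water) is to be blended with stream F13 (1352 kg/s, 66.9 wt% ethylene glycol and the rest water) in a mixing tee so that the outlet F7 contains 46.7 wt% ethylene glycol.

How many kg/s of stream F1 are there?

1203 kg/s

Let F1 be the unknown flow. Total out = 1352 + F1.
ethylene glycol balance: 904.49 + 0.240·F1 = 0.467·(1352 + F1)
(0.240 − 0.467)·F1 = 0.467×1352 − 904.49 = -273.1
F1 = -273.1 / -0.227 = 1203.1 kg/s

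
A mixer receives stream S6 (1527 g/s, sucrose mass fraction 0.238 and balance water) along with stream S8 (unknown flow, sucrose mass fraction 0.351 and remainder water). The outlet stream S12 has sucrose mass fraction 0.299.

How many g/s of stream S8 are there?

Let S8 be the unknown flow. Total out = 1527 + S8.
sucrose balance: 363.43 + 0.351·S8 = 0.299·(1527 + S8)
(0.351 − 0.299)·S8 = 0.299×1527 − 363.43 = 93.147
S8 = 93.147 / 0.052 = 1791.3 g/s

1791 g/s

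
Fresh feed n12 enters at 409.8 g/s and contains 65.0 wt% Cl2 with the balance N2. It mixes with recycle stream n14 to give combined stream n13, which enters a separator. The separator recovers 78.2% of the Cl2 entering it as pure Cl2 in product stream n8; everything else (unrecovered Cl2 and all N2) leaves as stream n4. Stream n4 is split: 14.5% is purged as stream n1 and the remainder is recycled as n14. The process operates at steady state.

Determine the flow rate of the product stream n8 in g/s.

Cl2 in n13: m_A = 409.8×0.650 + (1−0.145)·(1−0.782)·m_A, so m_A = 266.37/0.8136 = 327.39 g/s.
Product n8 = 0.782×327.39 = 256.02 g/s.

256 g/s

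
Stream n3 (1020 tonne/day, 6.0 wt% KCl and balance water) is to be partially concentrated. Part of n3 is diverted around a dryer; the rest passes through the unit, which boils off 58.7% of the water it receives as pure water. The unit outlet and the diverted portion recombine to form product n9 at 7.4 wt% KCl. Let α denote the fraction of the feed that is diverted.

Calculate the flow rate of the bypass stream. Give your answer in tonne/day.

670.3 tonne/day

All 1020×0.060 = 61.2 tonne/day of KCl reaches n9, so n9 = 61.2/0.074 = 827.03 tonne/day and vapour = 192.97 tonne/day.
The evaporator receives (1−α)·1020 of feed at 0.940 water and removes 0.587 of that water:
0.587×0.940×(1−α)×1020 = 192.97
(1−α) = 192.97/562.82 = 0.3429;  α = 0.6571.
Bypass flow = 0.6571×1020 = 670.27 tonne/day.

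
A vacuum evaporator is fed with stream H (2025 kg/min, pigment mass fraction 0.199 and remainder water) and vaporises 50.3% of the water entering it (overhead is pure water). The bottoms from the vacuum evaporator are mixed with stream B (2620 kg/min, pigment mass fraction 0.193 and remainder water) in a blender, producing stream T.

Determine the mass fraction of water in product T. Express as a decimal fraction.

Vapour removed = 0.503×0.801×2025 = 815.88 kg/min; concentrate = 1209.1 kg/min.
water reaching the mixer = 806.15 (from concentrate) + 2620×0.807 = 2920.5 kg/min.
Product flow = 1209.1 + 2620 = 3829.1 kg/min; water fraction = 0.763.

0.763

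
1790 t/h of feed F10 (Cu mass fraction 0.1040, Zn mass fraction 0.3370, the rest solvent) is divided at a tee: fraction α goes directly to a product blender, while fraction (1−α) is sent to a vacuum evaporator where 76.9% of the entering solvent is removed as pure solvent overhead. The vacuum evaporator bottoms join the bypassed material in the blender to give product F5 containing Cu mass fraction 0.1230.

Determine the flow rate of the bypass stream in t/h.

1147 t/h

All 1790×0.104 = 186.16 t/h of Cu reaches F5, so F5 = 186.16/0.123 = 1513.5 t/h and vapour = 276.5 t/h.
The evaporator receives (1−α)·1790 of feed at 0.559 solvent and removes 0.769 of that solvent:
0.769×0.559×(1−α)×1790 = 276.5
(1−α) = 276.5/769.47 = 0.3593;  α = 0.6407.
Bypass flow = 0.6407×1790 = 1146.8 t/h.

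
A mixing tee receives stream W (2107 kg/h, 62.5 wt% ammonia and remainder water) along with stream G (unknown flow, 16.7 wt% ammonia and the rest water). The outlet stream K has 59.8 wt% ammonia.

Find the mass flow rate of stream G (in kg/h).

132 kg/h

Let G be the unknown flow. Total out = 2107 + G.
ammonia balance: 1316.9 + 0.167·G = 0.598·(2107 + G)
(0.167 − 0.598)·G = 0.598×2107 − 1316.9 = -56.889
G = -56.889 / -0.431 = 131.99 kg/h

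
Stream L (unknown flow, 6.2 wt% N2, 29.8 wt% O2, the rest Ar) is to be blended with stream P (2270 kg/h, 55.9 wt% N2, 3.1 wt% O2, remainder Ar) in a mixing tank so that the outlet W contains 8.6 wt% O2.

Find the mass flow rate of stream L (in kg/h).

588.9 kg/h

Let L be the unknown flow. Total out = 2270 + L.
O2 balance: 70.37 + 0.298·L = 0.086·(2270 + L)
(0.298 − 0.086)·L = 0.086×2270 − 70.37 = 124.85
L = 124.85 / 0.212 = 588.92 kg/h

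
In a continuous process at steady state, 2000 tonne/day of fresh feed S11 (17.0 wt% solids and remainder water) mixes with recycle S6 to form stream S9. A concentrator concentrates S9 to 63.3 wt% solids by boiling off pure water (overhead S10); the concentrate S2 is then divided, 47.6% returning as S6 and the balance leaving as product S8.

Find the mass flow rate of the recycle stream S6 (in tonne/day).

Overall solids balance (none leaves overhead): solids in fresh feed = solids in product, i.e. 2000×0.170 = (1−0.476)·S2·0.633.
S2 = 340/(0.633×0.524) = 1025 tonne/day.
Recycle S6 = 0.476×1025 = 487.92 tonne/day.

487.9 tonne/day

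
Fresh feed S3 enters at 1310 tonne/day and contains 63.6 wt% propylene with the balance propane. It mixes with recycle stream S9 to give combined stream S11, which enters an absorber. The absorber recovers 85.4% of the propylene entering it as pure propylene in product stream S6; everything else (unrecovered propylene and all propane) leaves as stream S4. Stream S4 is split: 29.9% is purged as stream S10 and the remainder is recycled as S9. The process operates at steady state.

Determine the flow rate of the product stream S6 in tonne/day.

792.6 tonne/day

propylene in S11: m_A = 1310×0.636 + (1−0.299)·(1−0.854)·m_A, so m_A = 833.16/0.8977 = 928.15 tonne/day.
Product S6 = 0.854×928.15 = 792.64 tonne/day.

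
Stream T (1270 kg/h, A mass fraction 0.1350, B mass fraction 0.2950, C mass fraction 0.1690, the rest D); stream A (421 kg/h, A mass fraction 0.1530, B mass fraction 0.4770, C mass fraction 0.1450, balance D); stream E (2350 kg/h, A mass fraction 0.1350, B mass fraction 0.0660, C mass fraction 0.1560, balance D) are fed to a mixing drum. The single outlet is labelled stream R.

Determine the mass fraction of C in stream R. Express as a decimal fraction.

Total flow out = 1270 + 421 + 2350 = 4041 kg/h.
C in = 1270×0.169 + 421×0.145 + 2350×0.156 = 642.28 kg/h.
C mass fraction in R = 642.28/4041 = 0.1589.

0.1589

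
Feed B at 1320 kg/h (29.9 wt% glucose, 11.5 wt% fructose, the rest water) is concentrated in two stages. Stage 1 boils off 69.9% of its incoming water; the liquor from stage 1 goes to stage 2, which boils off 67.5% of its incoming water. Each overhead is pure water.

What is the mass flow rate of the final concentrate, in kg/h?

622.1 kg/h

water in feed = 1320×0.586 = 773.52 kg/h.
After stage 1: water left = (1−0.699)×773.52 = 232.83; stream total = 779.31 kg/h.
After stage 2: water left = (1−0.675)×232.83 = 75.67; final concentrate = 622.15 kg/h.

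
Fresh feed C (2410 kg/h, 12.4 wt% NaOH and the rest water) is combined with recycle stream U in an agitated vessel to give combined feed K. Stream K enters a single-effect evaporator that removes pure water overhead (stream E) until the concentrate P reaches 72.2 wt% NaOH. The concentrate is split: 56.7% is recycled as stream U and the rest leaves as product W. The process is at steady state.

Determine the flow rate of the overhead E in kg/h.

1996 kg/h

Overall NaOH balance (none leaves overhead): NaOH in fresh feed = NaOH in product, i.e. 2410×0.124 = (1−0.567)·P·0.722.
P = 298.84/(0.722×0.433) = 955.9 kg/h.
Recycle U = 0.567×955.9 = 542 kg/h.
Combined feed K = 2410 + 542 = 2952 kg/h.
Overhead E = K − P = 2952 − 955.9 = 1996.1 kg/h.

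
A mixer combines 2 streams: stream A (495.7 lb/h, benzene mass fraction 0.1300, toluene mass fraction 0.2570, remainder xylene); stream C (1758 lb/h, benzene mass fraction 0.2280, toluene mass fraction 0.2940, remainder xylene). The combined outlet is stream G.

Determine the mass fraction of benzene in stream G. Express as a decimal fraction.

Total flow out = 495.7 + 1758 = 2253.7 lb/h.
benzene in = 495.7×0.130 + 1758×0.228 = 465.26 lb/h.
benzene mass fraction in G = 465.26/2253.7 = 0.2064.

0.2064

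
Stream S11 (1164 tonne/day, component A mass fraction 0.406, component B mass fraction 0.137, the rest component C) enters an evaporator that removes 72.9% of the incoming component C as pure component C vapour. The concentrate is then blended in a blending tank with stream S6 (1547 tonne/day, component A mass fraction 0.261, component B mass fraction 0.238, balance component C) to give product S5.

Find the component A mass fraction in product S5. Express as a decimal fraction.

Vapour removed = 0.729×0.457×1164 = 387.79 tonne/day; concentrate = 776.21 tonne/day.
component A reaching the mixer = 472.58 (from concentrate) + 1547×0.261 = 876.35 tonne/day.
Product flow = 776.21 + 1547 = 2323.2 tonne/day; component A fraction = 0.377.

0.377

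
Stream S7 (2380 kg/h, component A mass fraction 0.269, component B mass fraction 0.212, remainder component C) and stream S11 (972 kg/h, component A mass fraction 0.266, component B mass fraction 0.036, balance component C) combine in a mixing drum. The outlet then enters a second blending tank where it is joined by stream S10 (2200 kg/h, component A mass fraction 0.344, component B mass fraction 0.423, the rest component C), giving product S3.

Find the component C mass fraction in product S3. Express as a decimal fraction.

Overall, product flow = 5552 kg/h.
component C in = 2380×0.519 + 972×0.698 + 2200×0.233 = 2426.3 kg/h.
component C fraction in S3 = 0.437.

0.437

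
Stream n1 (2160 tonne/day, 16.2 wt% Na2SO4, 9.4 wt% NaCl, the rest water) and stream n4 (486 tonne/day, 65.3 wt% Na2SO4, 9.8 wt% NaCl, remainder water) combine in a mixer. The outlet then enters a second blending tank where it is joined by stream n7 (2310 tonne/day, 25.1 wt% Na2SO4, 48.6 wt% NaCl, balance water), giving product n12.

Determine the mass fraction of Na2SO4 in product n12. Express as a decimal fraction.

Overall, product flow = 4956 tonne/day.
Na2SO4 in = 2160×0.162 + 486×0.653 + 2310×0.251 = 1247.1 tonne/day.
Na2SO4 fraction in n12 = 0.252.

0.252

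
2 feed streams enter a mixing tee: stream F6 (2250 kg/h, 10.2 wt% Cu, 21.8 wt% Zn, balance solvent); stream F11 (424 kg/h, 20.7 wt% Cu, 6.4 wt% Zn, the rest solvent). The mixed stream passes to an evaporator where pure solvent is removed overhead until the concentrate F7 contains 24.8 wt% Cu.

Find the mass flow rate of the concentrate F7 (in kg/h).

1279 kg/h

Cu entering = 2250×0.102 + 424×0.207 = 317.27 kg/h.
All Cu reports to F7, so F7 = 317.27/0.248 = 1279.3 kg/h.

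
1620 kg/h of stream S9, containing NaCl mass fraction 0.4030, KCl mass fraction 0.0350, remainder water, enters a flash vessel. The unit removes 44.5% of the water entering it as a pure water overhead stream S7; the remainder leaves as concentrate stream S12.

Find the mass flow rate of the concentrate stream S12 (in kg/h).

1215 kg/h

water entering = 1620×0.562 = 910.44 kg/h; overhead removed = 0.445×910.44 = 405.15 kg/h.
Concentrate = 1620 − 405.15 = 1214.9 kg/h.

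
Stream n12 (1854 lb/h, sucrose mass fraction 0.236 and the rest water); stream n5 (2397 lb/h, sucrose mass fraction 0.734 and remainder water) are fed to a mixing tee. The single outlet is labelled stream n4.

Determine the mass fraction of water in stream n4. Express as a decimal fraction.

0.483

Total flow out = 1854 + 2397 = 4251 lb/h.
water in = 1854×0.764 + 2397×0.266 = 2054.1 lb/h.
water mass fraction in n4 = 2054.1/4251 = 0.483.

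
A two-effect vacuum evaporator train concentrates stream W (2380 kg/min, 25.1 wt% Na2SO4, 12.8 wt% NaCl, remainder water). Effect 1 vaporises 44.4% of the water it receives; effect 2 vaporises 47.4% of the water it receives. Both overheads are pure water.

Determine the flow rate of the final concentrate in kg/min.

water in feed = 2380×0.621 = 1478 kg/min.
After stage 1: water left = (1−0.444)×1478 = 821.76; stream total = 1723.8 kg/min.
After stage 2: water left = (1−0.474)×821.76 = 432.24; final concentrate = 1334.3 kg/min.

1334 kg/min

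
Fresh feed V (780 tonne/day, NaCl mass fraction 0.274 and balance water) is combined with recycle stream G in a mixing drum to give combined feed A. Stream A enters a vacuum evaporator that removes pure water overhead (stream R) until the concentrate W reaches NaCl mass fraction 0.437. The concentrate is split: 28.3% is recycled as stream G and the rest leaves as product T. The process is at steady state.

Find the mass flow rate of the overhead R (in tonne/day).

290.9 tonne/day

Overall NaCl balance (none leaves overhead): NaCl in fresh feed = NaCl in product, i.e. 780×0.274 = (1−0.283)·W·0.437.
W = 213.72/(0.437×0.717) = 682.09 tonne/day.
Recycle G = 0.283×682.09 = 193.03 tonne/day.
Combined feed A = 780 + 193.03 = 973.03 tonne/day.
Overhead R = A − W = 973.03 − 682.09 = 290.94 tonne/day.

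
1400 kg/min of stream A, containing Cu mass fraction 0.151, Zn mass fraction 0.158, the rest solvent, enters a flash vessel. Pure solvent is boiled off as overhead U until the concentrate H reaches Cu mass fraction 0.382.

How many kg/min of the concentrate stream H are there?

553.4 kg/min

Cu is conserved: 1400×0.151 = 211.4 kg/min all reports to the concentrate.
Concentrate = 211.4/(target fraction) = 553.4 kg/min.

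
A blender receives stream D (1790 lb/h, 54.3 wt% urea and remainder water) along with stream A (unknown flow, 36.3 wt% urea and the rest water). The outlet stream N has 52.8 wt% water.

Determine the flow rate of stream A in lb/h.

1166 lb/h

Let A be the unknown flow. Total out = 1790 + A.
water balance: 818.03 + 0.637·A = 0.528·(1790 + A)
(0.637 − 0.528)·A = 0.528×1790 − 818.03 = 127.09
A = 127.09 / 0.109 = 1166 lb/h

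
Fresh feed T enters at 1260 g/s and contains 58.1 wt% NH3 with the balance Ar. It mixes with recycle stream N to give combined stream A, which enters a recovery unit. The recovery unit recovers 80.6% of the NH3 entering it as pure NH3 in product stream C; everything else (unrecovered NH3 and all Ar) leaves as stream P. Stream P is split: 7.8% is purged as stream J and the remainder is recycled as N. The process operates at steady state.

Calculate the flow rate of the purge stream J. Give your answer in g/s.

541.4 g/s

Ar enters only via T and leaves only via the purge: 1260×0.419 = 0.078×(Ar in P), and the recovery unit passes all Ar, so Ar in A = Ar in P = 6768.5 g/s.
NH3 in A: m_A = 1260×0.581 + (1−0.078)·(1−0.806)·m_A, so m_A = 732.06/0.8211 = 891.53 g/s.
P = (1−0.806)×891.53 + 6768.5 = 6941.4 g/s.
Purge J = 0.078×6941.4 = 541.43 g/s.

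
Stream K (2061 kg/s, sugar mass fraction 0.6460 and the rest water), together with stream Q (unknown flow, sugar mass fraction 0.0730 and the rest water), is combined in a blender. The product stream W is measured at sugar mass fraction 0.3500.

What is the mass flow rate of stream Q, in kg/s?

Let Q be the unknown flow. Total out = 2061 + Q.
sugar balance: 1331.4 + 0.073·Q = 0.350·(2061 + Q)
(0.073 − 0.350)·Q = 0.350×2061 − 1331.4 = -610.06
Q = -610.06 / -0.277 = 2202.4 kg/s

2202 kg/s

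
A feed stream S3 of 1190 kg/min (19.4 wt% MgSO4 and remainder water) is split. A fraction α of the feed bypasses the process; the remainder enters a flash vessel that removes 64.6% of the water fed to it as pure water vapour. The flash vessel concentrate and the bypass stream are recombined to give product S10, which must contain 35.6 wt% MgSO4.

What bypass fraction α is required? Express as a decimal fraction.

0.126

All 1190×0.194 = 230.86 kg/min of MgSO4 reaches S10, so S10 = 230.86/0.356 = 648.48 kg/min and vapour = 541.52 kg/min.
The evaporator receives (1−α)·1190 of feed at 0.806 water and removes 0.646 of that water:
0.646×0.806×(1−α)×1190 = 541.52
(1−α) = 541.52/619.6 = 0.8740;  α = 0.1260.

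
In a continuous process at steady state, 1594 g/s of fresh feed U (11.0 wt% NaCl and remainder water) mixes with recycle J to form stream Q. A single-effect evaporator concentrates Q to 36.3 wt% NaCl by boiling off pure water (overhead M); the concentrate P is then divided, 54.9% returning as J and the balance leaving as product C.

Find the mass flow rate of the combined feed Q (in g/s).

2182 g/s

Overall NaCl balance (none leaves overhead): NaCl in fresh feed = NaCl in product, i.e. 1594×0.110 = (1−0.549)·P·0.363.
P = 175.34/(0.363×0.451) = 1071 g/s.
Recycle J = 0.549×1071 = 587.99 g/s.
Combined feed Q = 1594 + 587.99 = 2182 g/s.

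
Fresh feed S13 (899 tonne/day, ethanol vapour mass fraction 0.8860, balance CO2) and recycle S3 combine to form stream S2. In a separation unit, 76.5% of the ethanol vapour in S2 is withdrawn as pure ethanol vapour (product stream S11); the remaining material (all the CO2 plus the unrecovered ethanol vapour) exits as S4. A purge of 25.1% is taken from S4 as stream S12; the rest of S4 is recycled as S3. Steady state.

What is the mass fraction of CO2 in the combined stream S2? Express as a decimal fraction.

CO2 enters only via S13 and leaves only via the purge: 899×0.114 = 0.251×(CO2 in S4), and the separation unit passes all CO2, so CO2 in S2 = CO2 in S4 = 408.31 tonne/day.
ethanol vapour in S2: m_A = 899×0.886 + (1−0.251)·(1−0.765)·m_A, so m_A = 796.51/0.8240 = 966.66 tonne/day.
S2 = 966.66 + 408.31 = 1375 tonne/day.
CO2 fraction in S2 = 408.31/1375 = 0.2970.

0.2970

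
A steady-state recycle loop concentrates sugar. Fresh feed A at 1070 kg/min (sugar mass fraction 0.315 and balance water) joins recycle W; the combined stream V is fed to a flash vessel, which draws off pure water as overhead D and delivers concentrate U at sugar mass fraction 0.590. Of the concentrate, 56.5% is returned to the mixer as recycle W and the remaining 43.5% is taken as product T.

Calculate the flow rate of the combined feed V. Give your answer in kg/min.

Overall sugar balance (none leaves overhead): sugar in fresh feed = sugar in product, i.e. 1070×0.315 = (1−0.565)·U·0.590.
U = 337.05/(0.590×0.435) = 1313.3 kg/min.
Recycle W = 0.565×1313.3 = 742 kg/min.
Combined feed V = 1070 + 742 = 1812 kg/min.

1812 kg/min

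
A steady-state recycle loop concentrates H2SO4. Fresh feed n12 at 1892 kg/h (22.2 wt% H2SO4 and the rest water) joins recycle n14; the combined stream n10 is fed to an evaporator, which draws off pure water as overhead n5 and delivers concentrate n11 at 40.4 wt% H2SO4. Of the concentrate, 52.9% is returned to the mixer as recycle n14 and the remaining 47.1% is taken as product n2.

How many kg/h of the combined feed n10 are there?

Overall H2SO4 balance (none leaves overhead): H2SO4 in fresh feed = H2SO4 in product, i.e. 1892×0.222 = (1−0.529)·n11·0.404.
n11 = 420.02/(0.404×0.471) = 2207.4 kg/h.
Recycle n14 = 0.529×2207.4 = 1167.7 kg/h.
Combined feed n10 = 1892 + 1167.7 = 3059.7 kg/h.

3060 kg/h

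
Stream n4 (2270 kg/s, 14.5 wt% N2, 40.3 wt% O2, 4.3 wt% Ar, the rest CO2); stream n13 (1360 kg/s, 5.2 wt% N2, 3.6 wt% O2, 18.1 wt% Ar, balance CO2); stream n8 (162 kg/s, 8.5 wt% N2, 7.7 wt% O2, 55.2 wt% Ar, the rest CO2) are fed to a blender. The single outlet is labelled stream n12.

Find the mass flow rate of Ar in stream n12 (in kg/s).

433.2 kg/s

Ar out = Ar in = 2270×0.043 + 1360×0.181 + 162×0.552 = 433.19 kg/s.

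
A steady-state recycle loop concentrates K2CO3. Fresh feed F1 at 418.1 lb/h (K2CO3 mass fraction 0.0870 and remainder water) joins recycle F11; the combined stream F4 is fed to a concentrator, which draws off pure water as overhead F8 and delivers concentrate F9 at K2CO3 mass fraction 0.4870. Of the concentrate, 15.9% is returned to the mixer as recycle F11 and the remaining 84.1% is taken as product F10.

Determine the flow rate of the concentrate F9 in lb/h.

88.81 lb/h

Overall K2CO3 balance (none leaves overhead): K2CO3 in fresh feed = K2CO3 in product, i.e. 418.1×0.087 = (1−0.159)·F9·0.487.
F9 = 36.375/(0.487×0.841) = 88.813 lb/h.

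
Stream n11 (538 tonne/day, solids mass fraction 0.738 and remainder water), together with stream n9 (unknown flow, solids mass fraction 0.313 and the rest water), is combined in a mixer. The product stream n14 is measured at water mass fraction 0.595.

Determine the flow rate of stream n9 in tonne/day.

1947 tonne/day

Let n9 be the unknown flow. Total out = 538 + n9.
water balance: 140.96 + 0.687·n9 = 0.595·(538 + n9)
(0.687 − 0.595)·n9 = 0.595×538 − 140.96 = 179.15
n9 = 179.15 / 0.092 = 1947.3 tonne/day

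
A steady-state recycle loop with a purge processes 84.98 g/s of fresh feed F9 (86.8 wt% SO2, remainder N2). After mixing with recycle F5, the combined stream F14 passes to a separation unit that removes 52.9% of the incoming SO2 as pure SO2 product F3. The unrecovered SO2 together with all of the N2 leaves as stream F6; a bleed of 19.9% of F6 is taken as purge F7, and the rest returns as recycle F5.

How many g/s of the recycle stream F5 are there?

N2 enters only via F9 and leaves only via the purge: 84.98×0.132 = 0.199×(N2 in F6), and the separation unit passes all N2, so N2 in F14 = N2 in F6 = 56.369 g/s.
SO2 in F14: m_A = 84.98×0.868 + (1−0.199)·(1−0.529)·m_A, so m_A = 73.763/0.6227 = 118.45 g/s.
F6 = (1−0.529)×118.45 + 56.369 = 112.16 g/s.
Recycle F5 = (1−0.199)×112.16 = 89.839 g/s.

89.84 g/s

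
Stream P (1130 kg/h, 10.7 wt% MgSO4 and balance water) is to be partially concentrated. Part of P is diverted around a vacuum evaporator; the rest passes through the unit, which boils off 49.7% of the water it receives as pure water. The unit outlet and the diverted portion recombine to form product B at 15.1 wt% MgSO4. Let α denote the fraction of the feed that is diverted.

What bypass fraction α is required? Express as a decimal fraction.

All 1130×0.107 = 120.91 kg/h of MgSO4 reaches B, so B = 120.91/0.151 = 800.73 kg/h and vapour = 329.27 kg/h.
The evaporator receives (1−α)·1130 of feed at 0.893 water and removes 0.497 of that water:
0.497×0.893×(1−α)×1130 = 329.27
(1−α) = 329.27/501.52 = 0.6566;  α = 0.3434.

0.343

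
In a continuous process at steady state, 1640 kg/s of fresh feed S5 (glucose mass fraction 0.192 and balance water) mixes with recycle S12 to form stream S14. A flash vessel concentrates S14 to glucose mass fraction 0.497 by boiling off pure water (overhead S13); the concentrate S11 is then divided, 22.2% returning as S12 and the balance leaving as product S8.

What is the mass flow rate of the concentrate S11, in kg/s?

Overall glucose balance (none leaves overhead): glucose in fresh feed = glucose in product, i.e. 1640×0.192 = (1−0.222)·S11·0.497.
S11 = 314.88/(0.497×0.778) = 814.35 kg/s.

814.3 kg/s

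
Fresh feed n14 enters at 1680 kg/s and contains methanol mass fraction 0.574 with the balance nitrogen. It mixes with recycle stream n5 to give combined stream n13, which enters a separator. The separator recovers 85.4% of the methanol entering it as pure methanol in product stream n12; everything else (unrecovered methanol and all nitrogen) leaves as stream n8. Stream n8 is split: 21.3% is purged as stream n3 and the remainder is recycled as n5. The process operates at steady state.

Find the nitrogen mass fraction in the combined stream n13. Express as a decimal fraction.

0.755

nitrogen enters only via n14 and leaves only via the purge: 1680×0.426 = 0.213×(nitrogen in n8), and the separator passes all nitrogen, so nitrogen in n13 = nitrogen in n8 = 3360 kg/s.
methanol in n13: m_A = 1680×0.574 + (1−0.213)·(1−0.854)·m_A, so m_A = 964.32/0.8851 = 1089.5 kg/s.
n13 = 1089.5 + 3360 = 4449.5 kg/s.
nitrogen fraction in n13 = 3360/4449.5 = 0.755.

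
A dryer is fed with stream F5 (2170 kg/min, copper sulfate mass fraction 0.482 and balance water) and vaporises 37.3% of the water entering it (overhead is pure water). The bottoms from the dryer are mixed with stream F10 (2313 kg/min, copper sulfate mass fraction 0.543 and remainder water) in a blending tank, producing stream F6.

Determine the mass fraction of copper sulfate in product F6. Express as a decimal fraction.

Vapour removed = 0.373×0.518×2170 = 419.27 kg/min; concentrate = 1750.7 kg/min.
copper sulfate reaching the mixer = 1045.9 (from concentrate) + 2313×0.543 = 2301.9 kg/min.
Product flow = 1750.7 + 2313 = 4063.7 kg/min; copper sulfate fraction = 0.566.

0.566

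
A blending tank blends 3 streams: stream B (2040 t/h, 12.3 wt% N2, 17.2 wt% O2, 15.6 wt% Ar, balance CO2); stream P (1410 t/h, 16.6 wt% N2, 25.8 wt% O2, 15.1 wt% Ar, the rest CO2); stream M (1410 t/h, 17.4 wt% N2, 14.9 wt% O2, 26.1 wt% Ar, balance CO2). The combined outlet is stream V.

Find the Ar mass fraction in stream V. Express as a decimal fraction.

0.185

Total flow out = 2040 + 1410 + 1410 = 4860 t/h.
Ar in = 2040×0.156 + 1410×0.151 + 1410×0.261 = 899.16 t/h.
Ar mass fraction in V = 899.16/4860 = 0.185.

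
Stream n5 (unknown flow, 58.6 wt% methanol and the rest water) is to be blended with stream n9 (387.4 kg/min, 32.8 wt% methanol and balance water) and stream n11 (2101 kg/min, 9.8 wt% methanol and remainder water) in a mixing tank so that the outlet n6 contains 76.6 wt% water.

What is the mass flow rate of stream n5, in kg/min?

708.3 kg/min

Let n5 be the unknown flow. Total out = 2488.4 + n5.
water balance: 2155.4 + 0.414·n5 = 0.766·(2488.4 + n5)
(0.414 − 0.766)·n5 = 0.766×2488.4 − 2155.4 = -249.32
n5 = -249.32 / -0.352 = 708.3 kg/min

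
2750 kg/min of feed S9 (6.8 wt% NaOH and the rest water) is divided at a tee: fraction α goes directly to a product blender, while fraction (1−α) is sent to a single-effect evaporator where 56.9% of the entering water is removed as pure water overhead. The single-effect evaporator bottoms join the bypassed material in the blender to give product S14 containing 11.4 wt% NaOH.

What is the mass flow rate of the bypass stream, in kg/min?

657.5 kg/min

All 2750×0.068 = 187 kg/min of NaOH reaches S14, so S14 = 187/0.114 = 1640.4 kg/min and vapour = 1109.6 kg/min.
The evaporator receives (1−α)·2750 of feed at 0.932 water and removes 0.569 of that water:
0.569×0.932×(1−α)×2750 = 1109.6
(1−α) = 1109.6/1458.3 = 0.7609;  α = 0.2391.
Bypass flow = 0.2391×2750 = 657.54 kg/min.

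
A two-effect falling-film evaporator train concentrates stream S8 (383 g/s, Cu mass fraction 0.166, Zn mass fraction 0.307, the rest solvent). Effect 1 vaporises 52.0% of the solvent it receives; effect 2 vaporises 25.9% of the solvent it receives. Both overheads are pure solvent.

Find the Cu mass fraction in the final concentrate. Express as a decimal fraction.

0.251

solvent in feed = 383×0.527 = 201.84 g/s.
After stage 1: solvent left = (1−0.520)×201.84 = 96.884; stream total = 278.04 g/s.
After stage 2: solvent left = (1−0.259)×96.884 = 71.791; final concentrate = 252.95 g/s.
Cu fraction = 63.578/252.95 = 0.251.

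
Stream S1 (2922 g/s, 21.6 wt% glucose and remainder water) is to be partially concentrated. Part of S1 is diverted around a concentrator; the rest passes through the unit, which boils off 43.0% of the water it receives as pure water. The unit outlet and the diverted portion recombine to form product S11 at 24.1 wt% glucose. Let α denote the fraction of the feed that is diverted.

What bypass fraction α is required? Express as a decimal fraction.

All 2922×0.216 = 631.15 g/s of glucose reaches S11, so S11 = 631.15/0.241 = 2618.9 g/s and vapour = 303.11 g/s.
The evaporator receives (1−α)·2922 of feed at 0.784 water and removes 0.430 of that water:
0.430×0.784×(1−α)×2922 = 303.11
(1−α) = 303.11/985.06 = 0.3077;  α = 0.6923.

0.692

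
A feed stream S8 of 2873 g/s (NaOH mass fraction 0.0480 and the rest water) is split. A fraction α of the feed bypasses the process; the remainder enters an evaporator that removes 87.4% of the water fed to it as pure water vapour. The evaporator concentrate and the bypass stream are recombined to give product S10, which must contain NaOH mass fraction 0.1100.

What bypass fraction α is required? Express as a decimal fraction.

All 2873×0.048 = 137.9 g/s of NaOH reaches S10, so S10 = 137.9/0.110 = 1253.7 g/s and vapour = 1619.3 g/s.
The evaporator receives (1−α)·2873 of feed at 0.952 water and removes 0.874 of that water:
0.874×0.952×(1−α)×2873 = 1619.3
(1−α) = 1619.3/2390.5 = 0.6774;  α = 0.3226.

0.323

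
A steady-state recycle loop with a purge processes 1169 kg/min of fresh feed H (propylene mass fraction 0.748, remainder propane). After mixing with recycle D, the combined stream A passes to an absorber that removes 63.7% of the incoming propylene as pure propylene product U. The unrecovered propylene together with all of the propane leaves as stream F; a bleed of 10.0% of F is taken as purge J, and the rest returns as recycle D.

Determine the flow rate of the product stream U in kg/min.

827.3 kg/min

propylene in A: m_A = 1169×0.748 + (1−0.100)·(1−0.637)·m_A, so m_A = 874.41/0.6733 = 1298.7 kg/min.
Product U = 0.637×1298.7 = 827.27 kg/min.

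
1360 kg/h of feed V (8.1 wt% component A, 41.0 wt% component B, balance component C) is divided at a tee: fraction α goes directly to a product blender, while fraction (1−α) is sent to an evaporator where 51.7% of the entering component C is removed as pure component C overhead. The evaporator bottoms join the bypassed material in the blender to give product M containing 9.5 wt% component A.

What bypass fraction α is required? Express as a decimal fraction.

All 1360×0.081 = 110.16 kg/h of component A reaches M, so M = 110.16/0.095 = 1159.6 kg/h and vapour = 200.42 kg/h.
The evaporator receives (1−α)·1360 of feed at 0.509 component C and removes 0.517 of that component C:
0.517×0.509×(1−α)×1360 = 200.42
(1−α) = 200.42/357.89 = 0.5600;  α = 0.4400.

0.440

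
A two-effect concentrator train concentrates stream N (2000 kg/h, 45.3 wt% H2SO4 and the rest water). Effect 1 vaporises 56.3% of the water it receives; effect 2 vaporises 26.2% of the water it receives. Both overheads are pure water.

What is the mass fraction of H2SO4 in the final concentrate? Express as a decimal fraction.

water in feed = 2000×0.547 = 1094 kg/h.
After stage 1: water left = (1−0.563)×1094 = 478.08; stream total = 1384.1 kg/h.
After stage 2: water left = (1−0.262)×478.08 = 352.82; final concentrate = 1258.8 kg/h.
H2SO4 fraction = 906/1258.8 = 0.720.

0.720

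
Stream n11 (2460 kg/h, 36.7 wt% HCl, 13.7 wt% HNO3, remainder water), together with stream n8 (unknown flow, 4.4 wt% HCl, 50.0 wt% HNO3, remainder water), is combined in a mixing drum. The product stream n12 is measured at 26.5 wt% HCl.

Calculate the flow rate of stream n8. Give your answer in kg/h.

Let n8 be the unknown flow. Total out = 2460 + n8.
HCl balance: 902.82 + 0.044·n8 = 0.265·(2460 + n8)
(0.044 − 0.265)·n8 = 0.265×2460 − 902.82 = -250.92
n8 = -250.92 / -0.221 = 1135.4 kg/h

1135 kg/h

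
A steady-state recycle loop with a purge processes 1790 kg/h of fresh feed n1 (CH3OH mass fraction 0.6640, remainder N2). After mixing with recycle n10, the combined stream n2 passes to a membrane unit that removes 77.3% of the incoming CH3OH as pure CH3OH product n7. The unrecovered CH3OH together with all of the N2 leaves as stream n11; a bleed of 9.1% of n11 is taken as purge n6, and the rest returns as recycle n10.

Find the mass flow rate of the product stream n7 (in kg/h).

CH3OH in n2: m_A = 1790×0.664 + (1−0.091)·(1−0.773)·m_A, so m_A = 1188.6/0.7937 = 1497.6 kg/h.
Product n7 = 0.773×1497.6 = 1157.6 kg/h.

1158 kg/h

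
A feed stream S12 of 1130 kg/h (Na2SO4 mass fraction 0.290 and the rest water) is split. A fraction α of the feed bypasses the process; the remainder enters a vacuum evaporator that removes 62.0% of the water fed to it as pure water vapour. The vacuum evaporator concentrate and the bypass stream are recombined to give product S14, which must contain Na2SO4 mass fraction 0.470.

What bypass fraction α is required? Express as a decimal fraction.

0.130

All 1130×0.290 = 327.7 kg/h of Na2SO4 reaches S14, so S14 = 327.7/0.470 = 697.23 kg/h and vapour = 432.77 kg/h.
The evaporator receives (1−α)·1130 of feed at 0.710 water and removes 0.620 of that water:
0.620×0.710×(1−α)×1130 = 432.77
(1−α) = 432.77/497.43 = 0.8700;  α = 0.1300.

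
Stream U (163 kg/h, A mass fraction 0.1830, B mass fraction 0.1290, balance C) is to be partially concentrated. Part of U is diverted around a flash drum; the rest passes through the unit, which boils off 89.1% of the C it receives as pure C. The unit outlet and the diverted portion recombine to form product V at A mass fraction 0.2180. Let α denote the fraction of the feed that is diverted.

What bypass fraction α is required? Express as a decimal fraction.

0.738

All 163×0.183 = 29.829 kg/h of A reaches V, so V = 29.829/0.218 = 136.83 kg/h and vapour = 26.17 kg/h.
The evaporator receives (1−α)·163 of feed at 0.688 C and removes 0.891 of that C:
0.891×0.688×(1−α)×163 = 26.17
(1−α) = 26.17/99.92 = 0.2619;  α = 0.7381.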